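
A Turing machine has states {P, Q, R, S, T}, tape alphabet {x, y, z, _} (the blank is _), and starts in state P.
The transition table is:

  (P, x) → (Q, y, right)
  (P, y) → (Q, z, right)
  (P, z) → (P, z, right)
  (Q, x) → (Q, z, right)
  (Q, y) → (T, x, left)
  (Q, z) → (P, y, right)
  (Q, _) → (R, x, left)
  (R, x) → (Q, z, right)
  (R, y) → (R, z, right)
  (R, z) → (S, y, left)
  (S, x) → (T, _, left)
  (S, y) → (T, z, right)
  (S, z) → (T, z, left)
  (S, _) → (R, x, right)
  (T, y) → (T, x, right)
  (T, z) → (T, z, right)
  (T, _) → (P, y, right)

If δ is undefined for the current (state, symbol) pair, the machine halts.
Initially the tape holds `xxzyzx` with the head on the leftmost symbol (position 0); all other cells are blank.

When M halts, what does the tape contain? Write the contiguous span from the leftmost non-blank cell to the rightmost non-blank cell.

yzyzxzxx

state=P head=0 tape=[x]xzyzx__   (P,x)→(Q,y,right)
state=Q head=1 tape=y[x]zyzx__   (Q,x)→(Q,z,right)
state=Q head=2 tape=yz[z]yzx__   (Q,z)→(P,y,right)
state=P head=3 tape=yzy[y]zx__   (P,y)→(Q,z,right)
state=Q head=4 tape=yzyz[z]x__   (Q,z)→(P,y,right)
state=P head=5 tape=yzyzy[x]__   (P,x)→(Q,y,right)
state=Q head=6 tape=yzyzyy[_]_   (Q,_)→(R,x,left)
state=R head=5 tape=yzyzy[y]x_   (R,y)→(R,z,right)
state=R head=6 tape=yzyzyz[x]_   (R,x)→(Q,z,right)
state=Q head=7 tape=yzyzyzz[_]   (Q,_)→(R,x,left)
state=R head=6 tape=yzyzyz[z]x   (R,z)→(S,y,left)
state=S head=5 tape=yzyzy[z]yx   (S,z)→(T,z,left)
state=T head=4 tape=yzyz[y]zyx   (T,y)→(T,x,right)
state=T head=5 tape=yzyzx[z]yx   (T,z)→(T,z,right)
state=T head=6 tape=yzyzxz[y]x   (T,y)→(T,x,right)
state=T head=7 tape=yzyzxzx[x]
The non-blank tape span at halt is yzyzxzxx.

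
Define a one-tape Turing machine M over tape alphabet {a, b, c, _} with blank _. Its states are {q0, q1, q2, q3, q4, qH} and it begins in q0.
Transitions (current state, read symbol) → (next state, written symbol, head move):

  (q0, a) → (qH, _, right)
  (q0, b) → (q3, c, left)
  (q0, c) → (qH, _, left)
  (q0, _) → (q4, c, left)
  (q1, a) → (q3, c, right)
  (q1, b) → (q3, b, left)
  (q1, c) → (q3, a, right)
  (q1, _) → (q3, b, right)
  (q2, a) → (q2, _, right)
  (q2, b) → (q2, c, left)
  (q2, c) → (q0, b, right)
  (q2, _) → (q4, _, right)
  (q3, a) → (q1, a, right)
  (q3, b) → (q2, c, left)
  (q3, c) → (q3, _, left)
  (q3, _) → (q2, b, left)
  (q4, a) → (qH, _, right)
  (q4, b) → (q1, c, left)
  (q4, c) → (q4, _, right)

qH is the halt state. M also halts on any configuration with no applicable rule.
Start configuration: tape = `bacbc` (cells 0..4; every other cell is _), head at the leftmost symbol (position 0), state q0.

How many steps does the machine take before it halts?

state=q0 head=0 tape=___[b]acbc   (q0,b)→(q3,c,left)
state=q3 head=-1 tape=__[_]cacbc   (q3,_)→(q2,b,left)
state=q2 head=-2 tape=_[_]bcacbc   (q2,_)→(q4,_,right)
state=q4 head=-1 tape=__[b]cacbc   (q4,b)→(q1,c,left)
state=q1 head=-2 tape=_[_]ccacbc   (q1,_)→(q3,b,right)
state=q3 head=-1 tape=_b[c]cacbc   (q3,c)→(q3,_,left)
state=q3 head=-2 tape=_[b]_cacbc   (q3,b)→(q2,c,left)
state=q2 head=-3 tape=[_]c_cacbc   (q2,_)→(q4,_,right)
state=q4 head=-2 tape=_[c]_cacbc   (q4,c)→(q4,_,right)
state=q4 head=-1 tape=__[_]cacbc
M halts after 9 transitions.

9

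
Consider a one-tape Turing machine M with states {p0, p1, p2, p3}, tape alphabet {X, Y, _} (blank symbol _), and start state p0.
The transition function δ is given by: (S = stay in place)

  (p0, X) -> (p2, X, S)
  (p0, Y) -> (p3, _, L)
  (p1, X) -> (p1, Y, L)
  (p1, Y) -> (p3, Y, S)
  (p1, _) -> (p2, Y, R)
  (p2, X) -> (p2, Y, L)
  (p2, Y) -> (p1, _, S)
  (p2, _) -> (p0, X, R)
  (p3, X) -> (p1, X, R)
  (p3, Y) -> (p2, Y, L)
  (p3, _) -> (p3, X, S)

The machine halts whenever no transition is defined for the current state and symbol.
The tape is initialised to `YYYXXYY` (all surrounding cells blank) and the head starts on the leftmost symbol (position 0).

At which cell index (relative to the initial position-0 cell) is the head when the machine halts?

8

p0 | _[Y]YYXXYY__   read Y → write _, move L, go to p3
p3 | [_]_YYXXYY__   read _ → write X, move S, go to p3
p3 | [X]_YYXXYY__   read X → write X, move R, go to p1
p1 | X[_]YYXXYY__   read _ → write Y, move R, go to p2
p2 | XY[Y]YXXYY__   read Y → write _, move S, go to p1
p1 | XY[_]YXXYY__   read _ → write Y, move R, go to p2
p2 | XYY[Y]XXYY__   read Y → write _, move S, go to p1
p1 | XYY[_]XXYY__   read _ → write Y, move R, go to p2
p2 | XYYY[X]XYY__   read X → write Y, move L, go to p2
p2 | XYY[Y]YXYY__   read Y → write _, move S, go to p1
p1 | XYY[_]YXYY__   read _ → write Y, move R, go to p2
p2 | XYYY[Y]XYY__   read Y → write _, move S, go to p1
p1 | XYYY[_]XYY__   read _ → write Y, move R, go to p2
p2 | XYYYY[X]YY__   read X → write Y, move L, go to p2
p2 | XYYY[Y]YYY__   read Y → write _, move S, go to p1
p1 | XYYY[_]YYY__   read _ → write Y, move R, go to p2
p2 | XYYYY[Y]YY__   read Y → write _, move S, go to p1
p1 | XYYYY[_]YY__   read _ → write Y, move R, go to p2
p2 | XYYYYY[Y]Y__   read Y → write _, move S, go to p1
p1 | XYYYYY[_]Y__   read _ → write Y, move R, go to p2
p2 | XYYYYYY[Y]__   read Y → write _, move S, go to p1
p1 | XYYYYYY[_]__   read _ → write Y, move R, go to p2
p2 | XYYYYYYY[_]_   read _ → write X, move R, go to p0
p0 | XYYYYYYYX[_]
At halt the head is at cell 8.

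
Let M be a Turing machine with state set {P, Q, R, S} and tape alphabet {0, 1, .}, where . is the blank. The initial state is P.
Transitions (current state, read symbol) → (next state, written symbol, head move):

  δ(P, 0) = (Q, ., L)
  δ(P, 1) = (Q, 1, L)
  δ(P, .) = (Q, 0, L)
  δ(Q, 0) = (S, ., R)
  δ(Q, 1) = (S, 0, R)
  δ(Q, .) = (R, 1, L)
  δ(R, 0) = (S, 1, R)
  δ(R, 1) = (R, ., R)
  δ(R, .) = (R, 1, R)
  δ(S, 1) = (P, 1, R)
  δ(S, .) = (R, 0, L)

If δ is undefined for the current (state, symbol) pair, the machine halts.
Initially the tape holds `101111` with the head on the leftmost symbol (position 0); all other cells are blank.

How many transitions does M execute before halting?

18

state=P head=0 tape=..[1]01111.   (P,1)→(Q,1,L)
state=Q head=-1 tape=.[.]101111.   (Q,.)→(R,1,L)
state=R head=-2 tape=[.]1101111.   (R,.)→(R,1,R)
state=R head=-1 tape=1[1]101111.   (R,1)→(R,.,R)
state=R head=0 tape=1.[1]01111.   (R,1)→(R,.,R)
state=R head=1 tape=1..[0]1111.   (R,0)→(S,1,R)
state=S head=2 tape=1..1[1]111.   (S,1)→(P,1,R)
state=P head=3 tape=1..11[1]11.   (P,1)→(Q,1,L)
state=Q head=2 tape=1..1[1]111.   (Q,1)→(S,0,R)
state=S head=3 tape=1..10[1]11.   (S,1)→(P,1,R)
state=P head=4 tape=1..101[1]1.   (P,1)→(Q,1,L)
state=Q head=3 tape=1..10[1]11.   (Q,1)→(S,0,R)
state=S head=4 tape=1..100[1]1.   (S,1)→(P,1,R)
state=P head=5 tape=1..1001[1].   (P,1)→(Q,1,L)
state=Q head=4 tape=1..100[1]1.   (Q,1)→(S,0,R)
state=S head=5 tape=1..1000[1].   (S,1)→(P,1,R)
state=P head=6 tape=1..10001[.]   (P,.)→(Q,0,L)
state=Q head=5 tape=1..1000[1]0   (Q,1)→(S,0,R)
state=S head=6 tape=1..10000[0]
M halts after 18 transitions.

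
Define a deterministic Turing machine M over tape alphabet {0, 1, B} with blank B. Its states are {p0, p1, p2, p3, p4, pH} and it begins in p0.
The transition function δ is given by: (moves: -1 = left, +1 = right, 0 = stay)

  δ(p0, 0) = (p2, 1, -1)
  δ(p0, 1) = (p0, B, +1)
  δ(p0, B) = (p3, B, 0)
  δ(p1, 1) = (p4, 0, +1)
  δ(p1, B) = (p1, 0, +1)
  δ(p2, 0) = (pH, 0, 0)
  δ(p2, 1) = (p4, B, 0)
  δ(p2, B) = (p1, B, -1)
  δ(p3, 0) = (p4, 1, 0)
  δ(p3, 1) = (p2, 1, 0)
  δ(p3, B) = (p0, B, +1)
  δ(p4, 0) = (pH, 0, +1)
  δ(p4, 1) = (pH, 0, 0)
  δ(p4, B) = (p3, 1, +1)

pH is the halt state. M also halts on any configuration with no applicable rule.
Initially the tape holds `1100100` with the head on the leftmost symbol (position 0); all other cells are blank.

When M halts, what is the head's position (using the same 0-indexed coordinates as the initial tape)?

4

p0 | [1]100100   read 1 → write B, move +1, go to p0
p0 | B[1]00100   read 1 → write B, move +1, go to p0
p0 | BB[0]0100   read 0 → write 1, move -1, go to p2
p2 | B[B]10100   read B → write B, move -1, go to p1
p1 | [B]B10100   read B → write 0, move +1, go to p1
p1 | 0[B]10100   read B → write 0, move +1, go to p1
p1 | 00[1]0100   read 1 → write 0, move +1, go to p4
p4 | 000[0]100   read 0 → write 0, move +1, go to pH
pH | 0000[1]00
At halt the head is at cell 4.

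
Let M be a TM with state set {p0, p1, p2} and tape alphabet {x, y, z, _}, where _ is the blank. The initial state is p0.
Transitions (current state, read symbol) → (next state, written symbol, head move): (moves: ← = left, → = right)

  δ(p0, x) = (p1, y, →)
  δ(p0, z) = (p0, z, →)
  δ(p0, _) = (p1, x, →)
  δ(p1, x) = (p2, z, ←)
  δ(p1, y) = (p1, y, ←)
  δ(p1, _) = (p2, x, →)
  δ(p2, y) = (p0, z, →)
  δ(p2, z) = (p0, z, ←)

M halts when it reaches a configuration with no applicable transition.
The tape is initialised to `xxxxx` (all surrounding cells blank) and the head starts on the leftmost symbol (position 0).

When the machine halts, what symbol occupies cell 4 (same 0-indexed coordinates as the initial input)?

p0 | [x]xxxx__   read x → write y, move →, go to p1
p1 | y[x]xxx__   read x → write z, move ←, go to p2
p2 | [y]zxxx__   read y → write z, move →, go to p0
p0 | z[z]xxx__   read z → write z, move →, go to p0
p0 | zz[x]xx__   read x → write y, move →, go to p1
p1 | zzy[x]x__   read x → write z, move ←, go to p2
p2 | zz[y]zx__   read y → write z, move →, go to p0
p0 | zzz[z]x__   read z → write z, move →, go to p0
p0 | zzzz[x]__   read x → write y, move →, go to p1
p1 | zzzzy[_]_   read _ → write x, move →, go to p2
p2 | zzzzyx[_]
Cell 4 holds y when M halts.

y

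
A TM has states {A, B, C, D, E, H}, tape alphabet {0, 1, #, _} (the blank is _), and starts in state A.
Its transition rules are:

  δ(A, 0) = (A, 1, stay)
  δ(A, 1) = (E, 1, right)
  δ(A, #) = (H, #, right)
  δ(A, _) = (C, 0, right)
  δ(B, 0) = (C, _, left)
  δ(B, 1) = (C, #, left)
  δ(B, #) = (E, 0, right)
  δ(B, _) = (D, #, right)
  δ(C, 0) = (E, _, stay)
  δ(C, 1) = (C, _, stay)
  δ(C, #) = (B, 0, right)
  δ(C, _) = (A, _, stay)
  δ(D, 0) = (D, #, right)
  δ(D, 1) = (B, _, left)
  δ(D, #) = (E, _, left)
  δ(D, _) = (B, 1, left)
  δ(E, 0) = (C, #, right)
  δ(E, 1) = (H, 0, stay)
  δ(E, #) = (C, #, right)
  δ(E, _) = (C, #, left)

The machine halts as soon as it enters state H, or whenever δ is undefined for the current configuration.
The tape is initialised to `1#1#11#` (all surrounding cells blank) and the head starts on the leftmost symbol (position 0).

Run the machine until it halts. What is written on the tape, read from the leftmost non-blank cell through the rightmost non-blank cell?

10000#000

A | [1]#1#11#__   read 1 → write 1, move right, go to E
E | 1[#]1#11#__   read # → write #, move right, go to C
C | 1#[1]#11#__   read 1 → write _, move stay, go to C
C | 1#[_]#11#__   read _ → write _, move stay, go to A
A | 1#[_]#11#__   read _ → write 0, move right, go to C
C | 1#0[#]11#__   read # → write 0, move right, go to B
B | 1#00[1]1#__   read 1 → write #, move left, go to C
C | 1#0[0]#1#__   read 0 → write _, move stay, go to E
E | 1#0[_]#1#__   read _ → write #, move left, go to C
C | 1#[0]##1#__   read 0 → write _, move stay, go to E
E | 1#[_]##1#__   read _ → write #, move left, go to C
C | 1[#]###1#__   read # → write 0, move right, go to B
B | 10[#]##1#__   read # → write 0, move right, go to E
E | 100[#]#1#__   read # → write #, move right, go to C
C | 100#[#]1#__   read # → write 0, move right, go to B
B | 100#0[1]#__   read 1 → write #, move left, go to C
C | 100#[0]##__   read 0 → write _, move stay, go to E
E | 100#[_]##__   read _ → write #, move left, go to C
C | 100[#]###__   read # → write 0, move right, go to B
B | 1000[#]##__   read # → write 0, move right, go to E
E | 10000[#]#__   read # → write #, move right, go to C
C | 10000#[#]__   read # → write 0, move right, go to B
B | 10000#0[_]_   read _ → write #, move right, go to D
D | 10000#0#[_]   read _ → write 1, move left, go to B
B | 10000#0[#]1   read # → write 0, move right, go to E
E | 10000#00[1]   read 1 → write 0, move stay, go to H
H | 10000#00[0]
The non-blank tape span at halt is 10000#000.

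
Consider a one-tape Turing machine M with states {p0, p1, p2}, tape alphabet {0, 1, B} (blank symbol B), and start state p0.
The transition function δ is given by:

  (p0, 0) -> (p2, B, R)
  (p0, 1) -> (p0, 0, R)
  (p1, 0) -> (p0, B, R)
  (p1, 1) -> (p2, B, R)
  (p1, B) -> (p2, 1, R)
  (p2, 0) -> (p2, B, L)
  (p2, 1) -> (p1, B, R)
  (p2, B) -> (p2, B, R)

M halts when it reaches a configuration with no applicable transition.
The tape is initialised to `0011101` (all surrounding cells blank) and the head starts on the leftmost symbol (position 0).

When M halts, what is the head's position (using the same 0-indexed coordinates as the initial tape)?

p0 | [0]011101B   read 0 → write B, move R, go to p2
p2 | B[0]11101B   read 0 → write B, move L, go to p2
p2 | [B]B11101B   read B → write B, move R, go to p2
p2 | B[B]11101B   read B → write B, move R, go to p2
p2 | BB[1]1101B   read 1 → write B, move R, go to p1
p1 | BBB[1]101B   read 1 → write B, move R, go to p2
p2 | BBBB[1]01B   read 1 → write B, move R, go to p1
p1 | BBBBB[0]1B   read 0 → write B, move R, go to p0
p0 | BBBBBB[1]B   read 1 → write 0, move R, go to p0
p0 | BBBBBB0[B]
At halt the head is at cell 7.

7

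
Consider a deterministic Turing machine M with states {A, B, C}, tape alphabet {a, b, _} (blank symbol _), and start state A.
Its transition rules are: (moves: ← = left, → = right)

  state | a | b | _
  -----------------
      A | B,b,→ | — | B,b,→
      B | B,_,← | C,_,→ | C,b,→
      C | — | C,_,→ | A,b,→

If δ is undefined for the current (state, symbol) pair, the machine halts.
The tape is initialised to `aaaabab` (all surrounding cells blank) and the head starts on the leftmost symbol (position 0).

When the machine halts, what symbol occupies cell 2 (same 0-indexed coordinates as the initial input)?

state=A head=0 tape=[a]aaabab   (A,a)→(B,b,→)
state=B head=1 tape=b[a]aabab   (B,a)→(B,_,←)
state=B head=0 tape=[b]_aabab   (B,b)→(C,_,→)
state=C head=1 tape=_[_]aabab   (C,_)→(A,b,→)
state=A head=2 tape=_b[a]abab   (A,a)→(B,b,→)
state=B head=3 tape=_bb[a]bab   (B,a)→(B,_,←)
state=B head=2 tape=_b[b]_bab   (B,b)→(C,_,→)
state=C head=3 tape=_b_[_]bab   (C,_)→(A,b,→)
state=A head=4 tape=_b_b[b]ab
Cell 2 holds _ when M halts.

_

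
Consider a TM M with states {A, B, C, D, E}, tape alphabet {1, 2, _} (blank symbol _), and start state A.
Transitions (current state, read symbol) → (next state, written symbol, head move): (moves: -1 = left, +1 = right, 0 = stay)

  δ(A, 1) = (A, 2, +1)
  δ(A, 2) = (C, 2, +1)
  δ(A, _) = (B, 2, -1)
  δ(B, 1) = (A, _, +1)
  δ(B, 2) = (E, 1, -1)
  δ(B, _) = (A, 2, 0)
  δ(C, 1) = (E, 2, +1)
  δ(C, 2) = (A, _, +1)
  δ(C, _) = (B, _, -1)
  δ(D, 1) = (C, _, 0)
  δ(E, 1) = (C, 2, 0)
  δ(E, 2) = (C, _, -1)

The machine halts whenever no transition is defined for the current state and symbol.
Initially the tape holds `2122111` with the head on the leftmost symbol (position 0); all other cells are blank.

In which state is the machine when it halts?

E

A | [2]122111_   read 2 → write 2, move +1, go to C
C | 2[1]22111_   read 1 → write 2, move +1, go to E
E | 22[2]2111_   read 2 → write _, move -1, go to C
C | 2[2]_2111_   read 2 → write _, move +1, go to A
A | 2_[_]2111_   read _ → write 2, move -1, go to B
B | 2[_]22111_   read _ → write 2, move 0, go to A
A | 2[2]22111_   read 2 → write 2, move +1, go to C
C | 22[2]2111_   read 2 → write _, move +1, go to A
A | 22_[2]111_   read 2 → write 2, move +1, go to C
C | 22_2[1]11_   read 1 → write 2, move +1, go to E
E | 22_22[1]1_   read 1 → write 2, move 0, go to C
C | 22_22[2]1_   read 2 → write _, move +1, go to A
A | 22_22_[1]_   read 1 → write 2, move +1, go to A
A | 22_22_2[_]   read _ → write 2, move -1, go to B
B | 22_22_[2]2   read 2 → write 1, move -1, go to E
E | 22_22[_]12
No transition is defined for (E, _); M halts in state E.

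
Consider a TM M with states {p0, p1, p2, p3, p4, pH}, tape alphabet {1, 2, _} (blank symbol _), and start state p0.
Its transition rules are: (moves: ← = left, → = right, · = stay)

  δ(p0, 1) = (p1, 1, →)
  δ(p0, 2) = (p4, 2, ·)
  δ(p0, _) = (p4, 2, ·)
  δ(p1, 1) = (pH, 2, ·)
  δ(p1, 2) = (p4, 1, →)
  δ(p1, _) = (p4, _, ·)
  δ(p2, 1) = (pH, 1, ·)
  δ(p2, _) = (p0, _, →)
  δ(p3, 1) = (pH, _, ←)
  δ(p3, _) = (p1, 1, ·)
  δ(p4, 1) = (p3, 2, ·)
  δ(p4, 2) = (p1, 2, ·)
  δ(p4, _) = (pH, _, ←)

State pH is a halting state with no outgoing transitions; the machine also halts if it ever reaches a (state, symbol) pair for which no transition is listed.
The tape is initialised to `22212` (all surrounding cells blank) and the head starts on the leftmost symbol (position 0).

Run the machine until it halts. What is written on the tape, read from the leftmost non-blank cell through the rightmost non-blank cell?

p0 | [2]2212   read 2 → write 2, move ·, go to p4
p4 | [2]2212   read 2 → write 2, move ·, go to p1
p1 | [2]2212   read 2 → write 1, move →, go to p4
p4 | 1[2]212   read 2 → write 2, move ·, go to p1
p1 | 1[2]212   read 2 → write 1, move →, go to p4
p4 | 11[2]12   read 2 → write 2, move ·, go to p1
p1 | 11[2]12   read 2 → write 1, move →, go to p4
p4 | 111[1]2   read 1 → write 2, move ·, go to p3
p3 | 111[2]2
The non-blank tape span at halt is 11122.

11122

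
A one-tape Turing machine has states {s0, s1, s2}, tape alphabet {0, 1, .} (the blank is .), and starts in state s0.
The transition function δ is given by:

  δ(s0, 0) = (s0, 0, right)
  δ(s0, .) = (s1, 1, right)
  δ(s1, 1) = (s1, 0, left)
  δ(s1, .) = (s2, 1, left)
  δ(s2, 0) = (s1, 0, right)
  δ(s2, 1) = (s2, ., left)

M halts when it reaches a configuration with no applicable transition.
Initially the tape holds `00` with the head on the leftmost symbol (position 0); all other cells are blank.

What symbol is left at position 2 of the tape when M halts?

state=s0 head=0 tape=[0]0..   (s0,0)→(s0,0,right)
state=s0 head=1 tape=0[0]..   (s0,0)→(s0,0,right)
state=s0 head=2 tape=00[.].   (s0,.)→(s1,1,right)
state=s1 head=3 tape=001[.]   (s1,.)→(s2,1,left)
state=s2 head=2 tape=00[1]1   (s2,1)→(s2,.,left)
state=s2 head=1 tape=0[0].1   (s2,0)→(s1,0,right)
state=s1 head=2 tape=00[.]1   (s1,.)→(s2,1,left)
state=s2 head=1 tape=0[0]11   (s2,0)→(s1,0,right)
state=s1 head=2 tape=00[1]1   (s1,1)→(s1,0,left)
state=s1 head=1 tape=0[0]01
Cell 2 holds 0 when M halts.

0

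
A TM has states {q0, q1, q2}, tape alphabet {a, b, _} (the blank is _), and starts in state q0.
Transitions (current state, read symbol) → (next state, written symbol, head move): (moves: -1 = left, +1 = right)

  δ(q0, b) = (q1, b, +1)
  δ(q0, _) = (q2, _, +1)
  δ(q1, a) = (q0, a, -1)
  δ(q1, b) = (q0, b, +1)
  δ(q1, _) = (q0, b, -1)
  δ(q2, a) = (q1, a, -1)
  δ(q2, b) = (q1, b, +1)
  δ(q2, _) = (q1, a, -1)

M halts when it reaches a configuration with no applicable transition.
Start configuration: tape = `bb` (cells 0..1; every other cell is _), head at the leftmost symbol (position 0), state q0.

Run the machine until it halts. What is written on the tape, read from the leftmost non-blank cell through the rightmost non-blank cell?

q0 | [b]b__   read b → write b, move +1, go to q1
q1 | b[b]__   read b → write b, move +1, go to q0
q0 | bb[_]_   read _ → write _, move +1, go to q2
q2 | bb_[_]   read _ → write a, move -1, go to q1
q1 | bb[_]a   read _ → write b, move -1, go to q0
q0 | b[b]ba   read b → write b, move +1, go to q1
q1 | bb[b]a   read b → write b, move +1, go to q0
q0 | bbb[a]
The non-blank tape span at halt is bbba.

bbba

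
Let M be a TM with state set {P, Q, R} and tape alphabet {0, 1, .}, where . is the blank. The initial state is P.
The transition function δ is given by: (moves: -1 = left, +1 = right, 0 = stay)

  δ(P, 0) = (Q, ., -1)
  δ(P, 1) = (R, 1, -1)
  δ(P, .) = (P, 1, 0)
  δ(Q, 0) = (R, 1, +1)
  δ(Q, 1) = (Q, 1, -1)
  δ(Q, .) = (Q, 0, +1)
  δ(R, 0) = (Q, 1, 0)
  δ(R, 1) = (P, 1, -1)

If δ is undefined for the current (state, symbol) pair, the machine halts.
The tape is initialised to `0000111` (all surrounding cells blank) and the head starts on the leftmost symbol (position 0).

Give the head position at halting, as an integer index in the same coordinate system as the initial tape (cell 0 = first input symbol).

state=P head=0 tape=...[0]000111   (P,0)→(Q,.,-1)
state=Q head=-1 tape=..[.].000111   (Q,.)→(Q,0,+1)
state=Q head=0 tape=..0[.]000111   (Q,.)→(Q,0,+1)
state=Q head=1 tape=..00[0]00111   (Q,0)→(R,1,+1)
state=R head=2 tape=..001[0]0111   (R,0)→(Q,1,0)
state=Q head=2 tape=..001[1]0111   (Q,1)→(Q,1,-1)
state=Q head=1 tape=..00[1]10111   (Q,1)→(Q,1,-1)
state=Q head=0 tape=..0[0]110111   (Q,0)→(R,1,+1)
state=R head=1 tape=..01[1]10111   (R,1)→(P,1,-1)
state=P head=0 tape=..0[1]110111   (P,1)→(R,1,-1)
state=R head=-1 tape=..[0]1110111   (R,0)→(Q,1,0)
state=Q head=-1 tape=..[1]1110111   (Q,1)→(Q,1,-1)
state=Q head=-2 tape=.[.]11110111   (Q,.)→(Q,0,+1)
state=Q head=-1 tape=.0[1]1110111   (Q,1)→(Q,1,-1)
state=Q head=-2 tape=.[0]11110111   (Q,0)→(R,1,+1)
state=R head=-1 tape=.1[1]1110111   (R,1)→(P,1,-1)
state=P head=-2 tape=.[1]11110111   (P,1)→(R,1,-1)
state=R head=-3 tape=[.]111110111
At halt the head is at cell -3.

-3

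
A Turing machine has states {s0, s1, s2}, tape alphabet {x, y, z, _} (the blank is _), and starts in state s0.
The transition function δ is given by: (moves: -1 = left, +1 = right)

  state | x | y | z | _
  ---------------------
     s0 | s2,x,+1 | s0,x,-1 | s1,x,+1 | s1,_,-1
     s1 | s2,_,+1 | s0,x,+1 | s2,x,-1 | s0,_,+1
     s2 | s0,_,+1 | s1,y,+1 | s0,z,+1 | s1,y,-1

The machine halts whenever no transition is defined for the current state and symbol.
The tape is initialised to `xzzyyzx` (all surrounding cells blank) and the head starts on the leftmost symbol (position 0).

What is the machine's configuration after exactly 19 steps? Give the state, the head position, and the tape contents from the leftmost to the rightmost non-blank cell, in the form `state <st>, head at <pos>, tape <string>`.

state s0, head at 5, tape xzxx__xx

s0 | [x]zzyyzx_   read x → write x, move +1, go to s2
s2 | x[z]zyyzx_   read z → write z, move +1, go to s0
s0 | xz[z]yyzx_   read z → write x, move +1, go to s1
s1 | xzx[y]yzx_   read y → write x, move +1, go to s0
s0 | xzxx[y]zx_   read y → write x, move -1, go to s0
s0 | xzx[x]xzx_   read x → write x, move +1, go to s2
s2 | xzxx[x]zx_   read x → write _, move +1, go to s0
s0 | xzxx_[z]x_   read z → write x, move +1, go to s1
s1 | xzxx_x[x]_   read x → write _, move +1, go to s2
s2 | xzxx_x_[_]   read _ → write y, move -1, go to s1
s1 | xzxx_x[_]y   read _ → write _, move +1, go to s0
s0 | xzxx_x_[y]   read y → write x, move -1, go to s0
s0 | xzxx_x[_]x   read _ → write _, move -1, go to s1
s1 | xzxx_[x]_x   read x → write _, move +1, go to s2
s2 | xzxx__[_]x   read _ → write y, move -1, go to s1
s1 | xzxx_[_]yx   read _ → write _, move +1, go to s0
s0 | xzxx__[y]x   read y → write x, move -1, go to s0
s0 | xzxx_[_]xx   read _ → write _, move -1, go to s1
s1 | xzxx[_]_xx   read _ → write _, move +1, go to s0
s0 | xzxx_[_]xx
After 19 steps: state s0, head at 5, tape xzxx__xx.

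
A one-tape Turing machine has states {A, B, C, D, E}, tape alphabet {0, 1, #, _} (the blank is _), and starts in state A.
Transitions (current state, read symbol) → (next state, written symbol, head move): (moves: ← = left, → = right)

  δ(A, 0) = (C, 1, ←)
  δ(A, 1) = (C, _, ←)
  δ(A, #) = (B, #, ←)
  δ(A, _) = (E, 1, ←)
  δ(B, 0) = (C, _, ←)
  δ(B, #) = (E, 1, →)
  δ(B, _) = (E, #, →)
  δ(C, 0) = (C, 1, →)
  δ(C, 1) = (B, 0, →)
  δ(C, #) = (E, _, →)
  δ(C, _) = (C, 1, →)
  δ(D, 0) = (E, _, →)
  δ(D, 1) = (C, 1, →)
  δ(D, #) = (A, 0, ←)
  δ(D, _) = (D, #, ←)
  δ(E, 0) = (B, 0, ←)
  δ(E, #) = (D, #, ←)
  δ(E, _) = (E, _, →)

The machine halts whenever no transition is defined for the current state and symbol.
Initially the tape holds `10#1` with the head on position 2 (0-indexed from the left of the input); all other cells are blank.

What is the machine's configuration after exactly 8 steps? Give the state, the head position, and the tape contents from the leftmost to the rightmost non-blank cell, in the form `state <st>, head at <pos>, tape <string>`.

state=A head=2 tape=_10[#]1   (A,#)→(B,#,←)
state=B head=1 tape=_1[0]#1   (B,0)→(C,_,←)
state=C head=0 tape=_[1]_#1   (C,1)→(B,0,→)
state=B head=1 tape=_0[_]#1   (B,_)→(E,#,→)
state=E head=2 tape=_0#[#]1   (E,#)→(D,#,←)
state=D head=1 tape=_0[#]#1   (D,#)→(A,0,←)
state=A head=0 tape=_[0]0#1   (A,0)→(C,1,←)
state=C head=-1 tape=[_]10#1   (C,_)→(C,1,→)
state=C head=0 tape=1[1]0#1
After 8 steps: state C, head at 0, tape 110#1.

state C, head at 0, tape 110#1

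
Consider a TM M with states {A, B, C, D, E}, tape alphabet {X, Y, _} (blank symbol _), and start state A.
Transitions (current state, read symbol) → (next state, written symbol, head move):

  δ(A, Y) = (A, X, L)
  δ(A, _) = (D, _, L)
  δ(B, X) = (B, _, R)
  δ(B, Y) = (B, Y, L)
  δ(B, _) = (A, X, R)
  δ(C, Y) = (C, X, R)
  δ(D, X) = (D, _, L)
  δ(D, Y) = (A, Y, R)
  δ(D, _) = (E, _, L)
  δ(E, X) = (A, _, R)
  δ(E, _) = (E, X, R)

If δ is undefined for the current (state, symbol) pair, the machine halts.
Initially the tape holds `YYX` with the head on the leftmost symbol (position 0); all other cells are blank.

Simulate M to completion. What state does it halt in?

state=A head=0 tape=_____[Y]YX   (A,Y)→(A,X,L)
state=A head=-1 tape=____[_]XYX   (A,_)→(D,_,L)
state=D head=-2 tape=___[_]_XYX   (D,_)→(E,_,L)
state=E head=-3 tape=__[_]__XYX   (E,_)→(E,X,R)
state=E head=-2 tape=__X[_]_XYX   (E,_)→(E,X,R)
state=E head=-1 tape=__XX[_]XYX   (E,_)→(E,X,R)
state=E head=0 tape=__XXX[X]YX   (E,X)→(A,_,R)
state=A head=1 tape=__XXX_[Y]X   (A,Y)→(A,X,L)
state=A head=0 tape=__XXX[_]XX   (A,_)→(D,_,L)
state=D head=-1 tape=__XX[X]_XX   (D,X)→(D,_,L)
state=D head=-2 tape=__X[X]__XX   (D,X)→(D,_,L)
state=D head=-3 tape=__[X]___XX   (D,X)→(D,_,L)
state=D head=-4 tape=_[_]____XX   (D,_)→(E,_,L)
state=E head=-5 tape=[_]_____XX   (E,_)→(E,X,R)
state=E head=-4 tape=X[_]____XX   (E,_)→(E,X,R)
state=E head=-3 tape=XX[_]___XX   (E,_)→(E,X,R)
state=E head=-2 tape=XXX[_]__XX   (E,_)→(E,X,R)
state=E head=-1 tape=XXXX[_]_XX   (E,_)→(E,X,R)
state=E head=0 tape=XXXXX[_]XX   (E,_)→(E,X,R)
state=E head=1 tape=XXXXXX[X]X   (E,X)→(A,_,R)
state=A head=2 tape=XXXXXX_[X]
No transition is defined for (A, X); M halts in state A.

A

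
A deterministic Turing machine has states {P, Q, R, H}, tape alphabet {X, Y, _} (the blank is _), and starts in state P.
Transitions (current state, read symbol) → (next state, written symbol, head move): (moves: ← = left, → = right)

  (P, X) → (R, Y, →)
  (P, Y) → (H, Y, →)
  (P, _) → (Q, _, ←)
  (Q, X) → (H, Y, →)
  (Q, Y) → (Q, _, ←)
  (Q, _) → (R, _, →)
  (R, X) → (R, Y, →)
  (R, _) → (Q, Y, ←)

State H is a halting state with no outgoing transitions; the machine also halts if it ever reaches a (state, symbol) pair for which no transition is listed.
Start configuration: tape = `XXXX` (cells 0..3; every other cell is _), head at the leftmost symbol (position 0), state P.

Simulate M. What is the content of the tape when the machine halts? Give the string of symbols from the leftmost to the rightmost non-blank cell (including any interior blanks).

Y___Y

state=P head=0 tape=_[X]XXX_   (P,X)→(R,Y,→)
state=R head=1 tape=_Y[X]XX_   (R,X)→(R,Y,→)
state=R head=2 tape=_YY[X]X_   (R,X)→(R,Y,→)
state=R head=3 tape=_YYY[X]_   (R,X)→(R,Y,→)
state=R head=4 tape=_YYYY[_]   (R,_)→(Q,Y,←)
state=Q head=3 tape=_YYY[Y]Y   (Q,Y)→(Q,_,←)
state=Q head=2 tape=_YY[Y]_Y   (Q,Y)→(Q,_,←)
state=Q head=1 tape=_Y[Y]__Y   (Q,Y)→(Q,_,←)
state=Q head=0 tape=_[Y]___Y   (Q,Y)→(Q,_,←)
state=Q head=-1 tape=[_]____Y   (Q,_)→(R,_,→)
state=R head=0 tape=_[_]___Y   (R,_)→(Q,Y,←)
state=Q head=-1 tape=[_]Y___Y   (Q,_)→(R,_,→)
state=R head=0 tape=_[Y]___Y
The non-blank tape span at halt is Y___Y.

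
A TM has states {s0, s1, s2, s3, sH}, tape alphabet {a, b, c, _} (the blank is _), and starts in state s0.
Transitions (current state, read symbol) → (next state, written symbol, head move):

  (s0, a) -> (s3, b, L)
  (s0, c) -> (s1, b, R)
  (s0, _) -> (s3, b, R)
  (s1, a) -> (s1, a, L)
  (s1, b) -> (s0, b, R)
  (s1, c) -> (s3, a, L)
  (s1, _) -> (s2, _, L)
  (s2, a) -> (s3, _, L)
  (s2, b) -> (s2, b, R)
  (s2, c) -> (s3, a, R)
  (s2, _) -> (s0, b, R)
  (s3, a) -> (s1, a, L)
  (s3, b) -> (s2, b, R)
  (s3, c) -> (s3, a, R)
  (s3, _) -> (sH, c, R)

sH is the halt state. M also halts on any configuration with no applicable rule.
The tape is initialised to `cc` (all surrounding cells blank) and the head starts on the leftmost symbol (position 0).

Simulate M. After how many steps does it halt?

s0 | [c]c___   read c → write b, move R, go to s1
s1 | b[c]___   read c → write a, move L, go to s3
s3 | [b]a___   read b → write b, move R, go to s2
s2 | b[a]___   read a → write _, move L, go to s3
s3 | [b]____   read b → write b, move R, go to s2
s2 | b[_]___   read _ → write b, move R, go to s0
s0 | bb[_]__   read _ → write b, move R, go to s3
s3 | bbb[_]_   read _ → write c, move R, go to sH
sH | bbbc[_]
M halts after 8 transitions.

8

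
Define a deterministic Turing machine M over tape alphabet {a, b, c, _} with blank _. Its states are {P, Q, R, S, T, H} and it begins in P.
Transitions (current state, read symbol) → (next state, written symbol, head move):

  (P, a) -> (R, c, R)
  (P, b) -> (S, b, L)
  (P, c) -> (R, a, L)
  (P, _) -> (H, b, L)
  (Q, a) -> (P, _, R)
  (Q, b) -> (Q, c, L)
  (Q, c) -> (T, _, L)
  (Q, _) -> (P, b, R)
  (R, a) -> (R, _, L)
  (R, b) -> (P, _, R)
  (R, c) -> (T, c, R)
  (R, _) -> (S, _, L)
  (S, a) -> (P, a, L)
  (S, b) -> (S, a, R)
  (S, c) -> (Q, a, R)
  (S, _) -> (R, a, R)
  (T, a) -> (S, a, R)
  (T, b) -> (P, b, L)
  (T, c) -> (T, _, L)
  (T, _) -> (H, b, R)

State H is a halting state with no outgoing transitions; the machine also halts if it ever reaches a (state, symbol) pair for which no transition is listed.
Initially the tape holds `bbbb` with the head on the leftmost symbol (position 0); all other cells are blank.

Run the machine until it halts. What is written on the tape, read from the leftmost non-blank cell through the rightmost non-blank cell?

state=P head=0 tape=_[b]bbb_   (P,b)→(S,b,L)
state=S head=-1 tape=[_]bbbb_   (S,_)→(R,a,R)
state=R head=0 tape=a[b]bbb_   (R,b)→(P,_,R)
state=P head=1 tape=a_[b]bb_   (P,b)→(S,b,L)
state=S head=0 tape=a[_]bbb_   (S,_)→(R,a,R)
state=R head=1 tape=aa[b]bb_   (R,b)→(P,_,R)
state=P head=2 tape=aa_[b]b_   (P,b)→(S,b,L)
state=S head=1 tape=aa[_]bb_   (S,_)→(R,a,R)
state=R head=2 tape=aaa[b]b_   (R,b)→(P,_,R)
state=P head=3 tape=aaa_[b]_   (P,b)→(S,b,L)
state=S head=2 tape=aaa[_]b_   (S,_)→(R,a,R)
state=R head=3 tape=aaaa[b]_   (R,b)→(P,_,R)
state=P head=4 tape=aaaa_[_]   (P,_)→(H,b,L)
state=H head=3 tape=aaaa[_]b
The non-blank tape span at halt is aaaa_b.

aaaa_b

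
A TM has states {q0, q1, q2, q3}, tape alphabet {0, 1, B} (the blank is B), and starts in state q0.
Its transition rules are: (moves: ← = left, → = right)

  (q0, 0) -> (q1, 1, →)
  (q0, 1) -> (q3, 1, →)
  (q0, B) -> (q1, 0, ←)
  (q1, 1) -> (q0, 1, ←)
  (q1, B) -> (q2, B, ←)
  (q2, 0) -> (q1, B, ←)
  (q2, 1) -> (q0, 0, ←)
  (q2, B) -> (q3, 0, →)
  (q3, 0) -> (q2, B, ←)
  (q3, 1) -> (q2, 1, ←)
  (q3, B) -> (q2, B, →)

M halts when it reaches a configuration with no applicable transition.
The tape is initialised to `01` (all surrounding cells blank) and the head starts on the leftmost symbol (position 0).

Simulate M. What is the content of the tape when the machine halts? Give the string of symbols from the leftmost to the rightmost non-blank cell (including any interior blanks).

q0 | BBBBBBB[0]1   read 0 → write 1, move →, go to q1
q1 | BBBBBBB1[1]   read 1 → write 1, move ←, go to q0
q0 | BBBBBBB[1]1   read 1 → write 1, move →, go to q3
q3 | BBBBBBB1[1]   read 1 → write 1, move ←, go to q2
q2 | BBBBBBB[1]1   read 1 → write 0, move ←, go to q0
q0 | BBBBBB[B]01   read B → write 0, move ←, go to q1
q1 | BBBBB[B]001   read B → write B, move ←, go to q2
q2 | BBBB[B]B001   read B → write 0, move →, go to q3
q3 | BBBB0[B]001   read B → write B, move →, go to q2
q2 | BBBB0B[0]01   read 0 → write B, move ←, go to q1
q1 | BBBB0[B]B01   read B → write B, move ←, go to q2
q2 | BBBB[0]BB01   read 0 → write B, move ←, go to q1
q1 | BBB[B]BBB01   read B → write B, move ←, go to q2
q2 | BB[B]BBBB01   read B → write 0, move →, go to q3
q3 | BB0[B]BBB01   read B → write B, move →, go to q2
q2 | BB0B[B]BB01   read B → write 0, move →, go to q3
q3 | BB0B0[B]B01   read B → write B, move →, go to q2
q2 | BB0B0B[B]01   read B → write 0, move →, go to q3
q3 | BB0B0B0[0]1   read 0 → write B, move ←, go to q2
q2 | BB0B0B[0]B1   read 0 → write B, move ←, go to q1
q1 | BB0B0[B]BB1   read B → write B, move ←, go to q2
q2 | BB0B[0]BBB1   read 0 → write B, move ←, go to q1
q1 | BB0[B]BBBB1   read B → write B, move ←, go to q2
q2 | BB[0]BBBBB1   read 0 → write B, move ←, go to q1
q1 | B[B]BBBBBB1   read B → write B, move ←, go to q2
q2 | [B]BBBBBBB1   read B → write 0, move →, go to q3
q3 | 0[B]BBBBBB1   read B → write B, move →, go to q2
q2 | 0B[B]BBBBB1   read B → write 0, move →, go to q3
q3 | 0B0[B]BBBB1   read B → write B, move →, go to q2
q2 | 0B0B[B]BBB1   read B → write 0, move →, go to q3
q3 | 0B0B0[B]BB1   read B → write B, move →, go to q2
q2 | 0B0B0B[B]B1   read B → write 0, move →, go to q3
q3 | 0B0B0B0[B]1   read B → write B, move →, go to q2
q2 | 0B0B0B0B[1]   read 1 → write 0, move ←, go to q0
q0 | 0B0B0B0[B]0   read B → write 0, move ←, go to q1
q1 | 0B0B0B[0]00
The non-blank tape span at halt is 0B0B0B000.

0B0B0B000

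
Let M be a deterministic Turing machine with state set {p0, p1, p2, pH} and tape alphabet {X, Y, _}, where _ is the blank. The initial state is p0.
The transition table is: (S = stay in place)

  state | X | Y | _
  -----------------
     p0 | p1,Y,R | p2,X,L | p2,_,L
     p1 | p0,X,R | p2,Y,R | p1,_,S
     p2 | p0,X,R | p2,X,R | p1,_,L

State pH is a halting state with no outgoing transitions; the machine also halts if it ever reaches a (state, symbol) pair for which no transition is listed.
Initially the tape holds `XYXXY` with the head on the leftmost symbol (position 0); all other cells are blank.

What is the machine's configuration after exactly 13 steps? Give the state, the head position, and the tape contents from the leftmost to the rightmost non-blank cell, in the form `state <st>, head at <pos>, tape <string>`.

state p2, head at 5, tape YYXYY

p0 | [X]YXXY_   read X → write Y, move R, go to p1
p1 | Y[Y]XXY_   read Y → write Y, move R, go to p2
p2 | YY[X]XY_   read X → write X, move R, go to p0
p0 | YYX[X]Y_   read X → write Y, move R, go to p1
p1 | YYXY[Y]_   read Y → write Y, move R, go to p2
p2 | YYXYY[_]   read _ → write _, move L, go to p1
p1 | YYXY[Y]_   read Y → write Y, move R, go to p2
p2 | YYXYY[_]   read _ → write _, move L, go to p1
p1 | YYXY[Y]_   read Y → write Y, move R, go to p2
p2 | YYXYY[_]   read _ → write _, move L, go to p1
p1 | YYXY[Y]_   read Y → write Y, move R, go to p2
p2 | YYXYY[_]   read _ → write _, move L, go to p1
p1 | YYXY[Y]_   read Y → write Y, move R, go to p2
p2 | YYXYY[_]
After 13 steps: state p2, head at 5, tape YYXYY.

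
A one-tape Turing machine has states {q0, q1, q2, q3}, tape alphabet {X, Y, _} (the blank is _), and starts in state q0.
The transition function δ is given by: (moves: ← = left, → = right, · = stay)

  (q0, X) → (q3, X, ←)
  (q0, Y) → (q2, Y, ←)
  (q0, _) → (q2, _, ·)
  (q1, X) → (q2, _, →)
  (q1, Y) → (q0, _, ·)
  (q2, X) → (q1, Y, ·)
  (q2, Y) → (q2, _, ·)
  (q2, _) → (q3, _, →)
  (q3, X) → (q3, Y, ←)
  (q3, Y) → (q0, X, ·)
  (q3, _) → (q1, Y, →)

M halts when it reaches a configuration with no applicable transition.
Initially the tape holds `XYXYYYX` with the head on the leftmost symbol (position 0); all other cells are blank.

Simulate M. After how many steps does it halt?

state=q0 head=0 tape=_[X]YXYYYX__   (q0,X)→(q3,X,←)
state=q3 head=-1 tape=[_]XYXYYYX__   (q3,_)→(q1,Y,→)
state=q1 head=0 tape=Y[X]YXYYYX__   (q1,X)→(q2,_,→)
state=q2 head=1 tape=Y_[Y]XYYYX__   (q2,Y)→(q2,_,·)
state=q2 head=1 tape=Y_[_]XYYYX__   (q2,_)→(q3,_,→)
state=q3 head=2 tape=Y__[X]YYYX__   (q3,X)→(q3,Y,←)
state=q3 head=1 tape=Y_[_]YYYYX__   (q3,_)→(q1,Y,→)
state=q1 head=2 tape=Y_Y[Y]YYYX__   (q1,Y)→(q0,_,·)
state=q0 head=2 tape=Y_Y[_]YYYX__   (q0,_)→(q2,_,·)
state=q2 head=2 tape=Y_Y[_]YYYX__   (q2,_)→(q3,_,→)
state=q3 head=3 tape=Y_Y_[Y]YYX__   (q3,Y)→(q0,X,·)
state=q0 head=3 tape=Y_Y_[X]YYX__   (q0,X)→(q3,X,←)
state=q3 head=2 tape=Y_Y[_]XYYX__   (q3,_)→(q1,Y,→)
state=q1 head=3 tape=Y_YY[X]YYX__   (q1,X)→(q2,_,→)
state=q2 head=4 tape=Y_YY_[Y]YX__   (q2,Y)→(q2,_,·)
state=q2 head=4 tape=Y_YY_[_]YX__   (q2,_)→(q3,_,→)
state=q3 head=5 tape=Y_YY__[Y]X__   (q3,Y)→(q0,X,·)
state=q0 head=5 tape=Y_YY__[X]X__   (q0,X)→(q3,X,←)
state=q3 head=4 tape=Y_YY_[_]XX__   (q3,_)→(q1,Y,→)
state=q1 head=5 tape=Y_YY_Y[X]X__   (q1,X)→(q2,_,→)
state=q2 head=6 tape=Y_YY_Y_[X]__   (q2,X)→(q1,Y,·)
state=q1 head=6 tape=Y_YY_Y_[Y]__   (q1,Y)→(q0,_,·)
state=q0 head=6 tape=Y_YY_Y_[_]__   (q0,_)→(q2,_,·)
state=q2 head=6 tape=Y_YY_Y_[_]__   (q2,_)→(q3,_,→)
state=q3 head=7 tape=Y_YY_Y__[_]_   (q3,_)→(q1,Y,→)
state=q1 head=8 tape=Y_YY_Y__Y[_]
M halts after 25 transitions.

25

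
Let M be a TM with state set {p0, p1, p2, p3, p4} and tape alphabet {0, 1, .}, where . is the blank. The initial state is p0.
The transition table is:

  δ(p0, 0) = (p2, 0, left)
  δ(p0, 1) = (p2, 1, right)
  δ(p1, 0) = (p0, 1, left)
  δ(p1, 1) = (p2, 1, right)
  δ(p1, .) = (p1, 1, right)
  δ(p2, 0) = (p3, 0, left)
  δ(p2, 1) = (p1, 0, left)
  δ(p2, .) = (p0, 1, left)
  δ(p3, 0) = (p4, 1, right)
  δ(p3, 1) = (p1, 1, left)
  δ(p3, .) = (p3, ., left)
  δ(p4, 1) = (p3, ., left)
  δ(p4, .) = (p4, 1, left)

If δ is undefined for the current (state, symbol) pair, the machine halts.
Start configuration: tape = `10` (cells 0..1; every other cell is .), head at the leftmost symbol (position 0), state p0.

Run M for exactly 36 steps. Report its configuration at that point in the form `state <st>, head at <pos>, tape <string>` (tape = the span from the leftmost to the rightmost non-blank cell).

state=p0 head=0 tape=....[1]0   (p0,1)→(p2,1,right)
state=p2 head=1 tape=....1[0]   (p2,0)→(p3,0,left)
state=p3 head=0 tape=....[1]0   (p3,1)→(p1,1,left)
state=p1 head=-1 tape=...[.]10   (p1,.)→(p1,1,right)
state=p1 head=0 tape=...1[1]0   (p1,1)→(p2,1,right)
state=p2 head=1 tape=...11[0]   (p2,0)→(p3,0,left)
state=p3 head=0 tape=...1[1]0   (p3,1)→(p1,1,left)
state=p1 head=-1 tape=...[1]10   (p1,1)→(p2,1,right)
state=p2 head=0 tape=...1[1]0   (p2,1)→(p1,0,left)
state=p1 head=-1 tape=...[1]00   (p1,1)→(p2,1,right)
state=p2 head=0 tape=...1[0]0   (p2,0)→(p3,0,left)
state=p3 head=-1 tape=...[1]00   (p3,1)→(p1,1,left)
state=p1 head=-2 tape=..[.]100   (p1,.)→(p1,1,right)
state=p1 head=-1 tape=..1[1]00   (p1,1)→(p2,1,right)
state=p2 head=0 tape=..11[0]0   (p2,0)→(p3,0,left)
state=p3 head=-1 tape=..1[1]00   (p3,1)→(p1,1,left)
state=p1 head=-2 tape=..[1]100   (p1,1)→(p2,1,right)
state=p2 head=-1 tape=..1[1]00   (p2,1)→(p1,0,left)
state=p1 head=-2 tape=..[1]000   (p1,1)→(p2,1,right)
state=p2 head=-1 tape=..1[0]00   (p2,0)→(p3,0,left)
state=p3 head=-2 tape=..[1]000   (p3,1)→(p1,1,left)
state=p1 head=-3 tape=.[.]1000   (p1,.)→(p1,1,right)
state=p1 head=-2 tape=.1[1]000   (p1,1)→(p2,1,right)
state=p2 head=-1 tape=.11[0]00   (p2,0)→(p3,0,left)
state=p3 head=-2 tape=.1[1]000   (p3,1)→(p1,1,left)
state=p1 head=-3 tape=.[1]1000   (p1,1)→(p2,1,right)
state=p2 head=-2 tape=.1[1]000   (p2,1)→(p1,0,left)
state=p1 head=-3 tape=.[1]0000   (p1,1)→(p2,1,right)
state=p2 head=-2 tape=.1[0]000   (p2,0)→(p3,0,left)
state=p3 head=-3 tape=.[1]0000   (p3,1)→(p1,1,left)
state=p1 head=-4 tape=[.]10000   (p1,.)→(p1,1,right)
state=p1 head=-3 tape=1[1]0000   (p1,1)→(p2,1,right)
state=p2 head=-2 tape=11[0]000   (p2,0)→(p3,0,left)
state=p3 head=-3 tape=1[1]0000   (p3,1)→(p1,1,left)
state=p1 head=-4 tape=[1]10000   (p1,1)→(p2,1,right)
state=p2 head=-3 tape=1[1]0000   (p2,1)→(p1,0,left)
state=p1 head=-4 tape=[1]00000
After 36 steps: state p1, head at -4, tape 100000.

state p1, head at -4, tape 100000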